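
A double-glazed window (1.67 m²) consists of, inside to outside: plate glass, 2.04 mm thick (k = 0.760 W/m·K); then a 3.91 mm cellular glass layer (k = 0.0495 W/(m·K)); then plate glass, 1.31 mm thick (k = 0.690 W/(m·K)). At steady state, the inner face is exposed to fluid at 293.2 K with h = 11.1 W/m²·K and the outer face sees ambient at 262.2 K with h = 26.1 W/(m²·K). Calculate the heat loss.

Q = 244 W

Resistance network (inner→outer):
  R_conv,in = 1/(hA) = 1/(11.1·1.67) = 0.05395 K/W
  R_plate glass = L/(kA) = 0.00204/(0.760·1.67) = 0.001607 K/W
  R_cellular glass = L/(kA) = 0.00391/(0.0495·1.67) = 0.04730 K/W
  R_plate glass = L/(kA) = 0.00131/(0.690·1.67) = 0.001137 K/W
  R_conv,out = 1/(hA) = 1/(26.1·1.67) = 0.02294 K/W
ΣR = 0.05395 + 0.001607 + 0.04730 + 0.001137 + 0.02294 = 0.1269 K/W
Q = ΔT/ΣR = (293.2 K − 262.2 K)/0.1269 = 244 W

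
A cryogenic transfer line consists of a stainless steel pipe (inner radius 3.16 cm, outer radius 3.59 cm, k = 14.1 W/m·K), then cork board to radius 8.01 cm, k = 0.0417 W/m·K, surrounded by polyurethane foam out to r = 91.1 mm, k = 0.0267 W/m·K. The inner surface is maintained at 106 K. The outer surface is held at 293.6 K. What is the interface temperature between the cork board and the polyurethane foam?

T = 256.0 K

Series thermal resistances, inner to outer:
  R'_stainless steel = ln(0.0359/0.0316)/(2πk) = 0.1276/(2π·14.1) = 0.001440 m·K/W
  R'_cork board = ln(0.0801/0.0359)/(2πk) = 0.8025/(2π·0.0417) = 3.063 m·K/W
  R'_polyurethane foam = ln(0.0911/0.0801)/(2πk) = 0.1287/(2π·0.0267) = 0.7671 m·K/W
ΣR = 0.001440 + 3.063 + 0.7671 = 3.832 m·K/W
Q' = ΔT/ΣR = (106 K − 293.6 K)/3.832 = -48.96 W/m
From the inner boundary to the cork board/polyurethane foam interface, ΣR_partial = 3.064 m·K/W.
T_interface = T_in − Q'·ΣR_partial = 106 K − (-48.96)(3.064) = 256.0 K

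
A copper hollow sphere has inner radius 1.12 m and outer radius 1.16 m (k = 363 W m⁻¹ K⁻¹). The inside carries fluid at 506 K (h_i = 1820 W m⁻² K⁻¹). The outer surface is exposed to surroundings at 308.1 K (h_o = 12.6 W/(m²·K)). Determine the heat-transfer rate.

Treat each layer as a resistance in series:
  R_conv,in = 1/(4πr²h) = 1/(4π·1.12²·1820) = 3.486×10^-5 K/W
  R_copper = (1/1.12 − 1/1.16)/(4πk) = 0.03079/(4π·363) = 6.749×10^-6 K/W
  R_conv,out = 1/(4πr²h) = 1/(4π·1.16²·12.6) = 0.004694 K/W
ΣR = 3.486×10^-5 + 6.749×10^-6 + 0.004694 = 0.004736 K/W
Q = ΔT/ΣR = (506 K − 308.1 K)/0.004736 = 41800 W

Q = 41800 W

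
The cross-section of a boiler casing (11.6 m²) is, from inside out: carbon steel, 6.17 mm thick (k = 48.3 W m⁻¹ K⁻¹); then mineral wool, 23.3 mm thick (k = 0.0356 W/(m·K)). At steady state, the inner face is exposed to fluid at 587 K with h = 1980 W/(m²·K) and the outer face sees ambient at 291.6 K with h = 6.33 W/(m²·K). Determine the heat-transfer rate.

Q = 4210 W

Treat each layer as a resistance in series:
  R_conv,in = 1/(hA) = 1/(1980·11.6) = 4.354×10^-5 K/W
  R_carbon steel = L/(kA) = 0.00617/(48.3·11.6) = 1.101×10^-5 K/W
  R_mineral wool = L/(kA) = 0.0233/(0.0356·11.6) = 0.05642 K/W
  R_conv,out = 1/(hA) = 1/(6.33·11.6) = 0.01362 K/W
ΣR = 4.354×10^-5 + 1.101×10^-5 + 0.05642 + 0.01362 = 0.07009 K/W
Q = ΔT/ΣR = (587 K − 291.6 K)/0.07009 = 4210 W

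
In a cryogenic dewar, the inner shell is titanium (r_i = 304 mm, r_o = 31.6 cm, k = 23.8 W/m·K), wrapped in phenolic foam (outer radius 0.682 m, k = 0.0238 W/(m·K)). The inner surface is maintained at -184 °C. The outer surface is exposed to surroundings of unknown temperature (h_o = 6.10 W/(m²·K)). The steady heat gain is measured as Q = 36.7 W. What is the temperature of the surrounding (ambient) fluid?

Series resistances:
  R_titanium = (1/0.304 − 1/0.316)/(4πk) = 0.1249/(4π·23.8) = 4.177×10^-4 K/W
  R_phenolic foam = (1/0.316 − 1/0.682)/(4πk) = 1.698/(4π·0.0238) = 5.678 K/W
  R_conv,out = 1/(4πr²h) = 1/(4π·0.682²·6.10) = 0.02805 K/W
ΣR = 5.707 K/W
ΔT = Q·ΣR = 36.7 × 5.707 = 209.4 K
Heat flows inward, so T_out = T_in + ΔT = -184 + 209.4 = 25.4 °C

T_out = 25.4 °C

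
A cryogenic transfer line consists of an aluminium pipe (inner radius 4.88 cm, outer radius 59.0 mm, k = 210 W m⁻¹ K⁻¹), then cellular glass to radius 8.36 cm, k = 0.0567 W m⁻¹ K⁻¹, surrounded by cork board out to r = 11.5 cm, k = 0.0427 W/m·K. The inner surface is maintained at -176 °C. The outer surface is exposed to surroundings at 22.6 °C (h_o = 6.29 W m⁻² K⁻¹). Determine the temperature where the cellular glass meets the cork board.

Series thermal resistances, inner to outer:
  R'_aluminium = ln(0.0590/0.0488)/(2πk) = 0.1898/(2π·210) = 1.439×10^-4 m·K/W
  R'_cellular glass = ln(0.0836/0.0590)/(2πk) = 0.3485/(2π·0.0567) = 0.9782 m·K/W
  R'_cork board = ln(0.115/0.0836)/(2πk) = 0.3189/(2π·0.0427) = 1.189 m·K/W
  R'_conv,out = 1/(2πr h) = 1/(2π·0.115·6.29) = 0.2200 m·K/W
ΣR = 1.439×10^-4 + 0.9782 + 1.189 + 0.2200 = 2.387 m·K/W
Q' = ΔT/ΣR = (-176 °C − 22.6 °C)/2.387 = -83.20 W/m
From the inner boundary to the cellular glass/cork board interface, ΣR_partial = 0.9783 m·K/W.
T_interface = T_in − Q'·ΣR_partial = -176 °C − (-83.20)(0.9783) = -94.6 °C

T = -94.6 °C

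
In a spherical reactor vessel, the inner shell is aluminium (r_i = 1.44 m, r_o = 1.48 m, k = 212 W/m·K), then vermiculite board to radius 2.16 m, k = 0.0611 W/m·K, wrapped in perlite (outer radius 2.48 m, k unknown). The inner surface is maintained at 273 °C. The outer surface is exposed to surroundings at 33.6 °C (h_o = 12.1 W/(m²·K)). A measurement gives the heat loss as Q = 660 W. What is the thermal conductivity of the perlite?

k = 0.0562 W/m·K

ΣR = ΔT/Q = |273 − 33.6|/660 = 0.3627 K/W
Known resistances:
  R_aluminium = (1/1.44 − 1/1.48)/(4πk) = 0.01877/(4π·212) = 7.045×10^-6 K/W
  R_vermiculite board = (1/1.48 − 1/2.16)/(4πk) = 0.2127/(4π·0.0611) = 0.2770 K/W
  R_conv,out = 1/(4πr²h) = 1/(4π·2.48²·12.1) = 0.001069 K/W
R_perlite = ΣR − ΣR_known = 0.3627 − 0.2781 = 0.08460 K/W
(1/r₁−1/r₂)/(4πk) = 0.08460 ⇒ k = 0.05974/(4π·0.08460) = 0.0562 W/m·K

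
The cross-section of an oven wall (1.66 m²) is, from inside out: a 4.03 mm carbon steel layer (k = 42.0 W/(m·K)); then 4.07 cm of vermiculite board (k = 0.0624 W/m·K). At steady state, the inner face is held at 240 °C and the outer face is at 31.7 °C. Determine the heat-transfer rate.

Treat each layer as a resistance in series:
  R_carbon steel = L/(kA) = 0.00403/(42.0·1.66) = 5.780×10^-5 K/W
  R_vermiculite board = L/(kA) = 0.0407/(0.0624·1.66) = 0.3929 K/W
ΣR = 5.780×10^-5 + 0.3929 = 0.3930 K/W
Q = ΔT/ΣR = (240 °C − 31.7 °C)/0.3930 = 530 W

Q = 530 W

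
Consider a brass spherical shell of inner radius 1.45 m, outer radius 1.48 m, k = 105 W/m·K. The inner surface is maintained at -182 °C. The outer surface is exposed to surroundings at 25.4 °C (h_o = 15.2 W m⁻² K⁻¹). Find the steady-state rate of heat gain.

Q = 86.4 kW

Series thermal resistances, inner to outer:
  R_brass = (1/1.45 − 1/1.48)/(4πk) = 0.01398/(4π·105) = 1.059×10^-5 K/W
  R_conv,out = 1/(4πr²h) = 1/(4π·1.48²·15.2) = 0.002390 K/W
ΣR = 1.059×10^-5 + 0.002390 = 0.002401 K/W
Q = ΔT/ΣR = (-182 °C − 25.4 °C)/0.002401 = -86400 W
(Negative Q ⇒ heat flows inward; heat gain = 86400 W.)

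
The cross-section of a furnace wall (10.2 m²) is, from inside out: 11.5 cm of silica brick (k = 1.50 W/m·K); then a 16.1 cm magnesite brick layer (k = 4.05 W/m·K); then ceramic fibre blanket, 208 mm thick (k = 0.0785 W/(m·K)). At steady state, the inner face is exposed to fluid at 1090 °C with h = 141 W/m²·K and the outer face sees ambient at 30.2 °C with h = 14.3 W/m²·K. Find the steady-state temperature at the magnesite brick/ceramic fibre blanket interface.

T = 1044 °C

Series thermal resistances, inner to outer:
  R_conv,in = 1/(hA) = 1/(141·10.2) = 6.953×10^-4 K/W
  R_silica brick = L/(kA) = 0.115/(1.50·10.2) = 0.007516 K/W
  R_magnesite brick = L/(kA) = 0.161/(4.05·10.2) = 0.003897 K/W
  R_ceramic fibre blanket = L/(kA) = 0.208/(0.0785·10.2) = 0.2598 K/W
  R_conv,out = 1/(hA) = 1/(14.3·10.2) = 0.006856 K/W
ΣR = 6.953×10^-4 + 0.007516 + 0.003897 + 0.2598 + 0.006856 = 0.2788 K/W
Q = ΔT/ΣR = (1090 °C − 30.2 °C)/0.2788 = 3801 W
From the inner boundary to the magnesite brick/ceramic fibre blanket interface, ΣR_partial = 0.01211 K/W.
T_interface = T_in − Q·ΣR_partial = 1090 °C − (3801)(0.01211) = 1044 °C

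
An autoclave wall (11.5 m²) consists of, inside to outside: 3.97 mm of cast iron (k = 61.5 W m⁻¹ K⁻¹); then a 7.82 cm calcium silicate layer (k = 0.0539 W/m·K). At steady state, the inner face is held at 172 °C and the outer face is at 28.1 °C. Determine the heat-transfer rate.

Q = 1140 W

Series thermal resistances, inner to outer:
  R_cast iron = L/(kA) = 0.00397/(61.5·11.5) = 5.613×10^-6 K/W
  R_calcium silicate = L/(kA) = 0.0782/(0.0539·11.5) = 0.1262 K/W
ΣR = 5.613×10^-6 + 0.1262 = 0.1262 K/W
Q = ΔT/ΣR = (172 °C − 28.1 °C)/0.1262 = 1140 W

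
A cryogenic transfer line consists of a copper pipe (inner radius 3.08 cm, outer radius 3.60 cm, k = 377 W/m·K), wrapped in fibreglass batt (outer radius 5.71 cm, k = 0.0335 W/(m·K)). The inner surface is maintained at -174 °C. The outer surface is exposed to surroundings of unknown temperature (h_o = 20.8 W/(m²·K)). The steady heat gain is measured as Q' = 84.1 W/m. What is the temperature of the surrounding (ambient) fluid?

T_out = 21.6 °C

Sum the resistances:
  R'_copper = ln(0.0360/0.0308)/(2πk) = 0.1560/(2π·377) = 6.586×10^-5 m·K/W
  R'_fibreglass batt = ln(0.0571/0.0360)/(2πk) = 0.4613/(2π·0.0335) = 2.192 m·K/W
  R'_conv,out = 1/(2πr h) = 1/(2π·0.0571·20.8) = 0.1340 m·K/W
ΣR = 2.326 m·K/W
ΔT = Q'·ΣR = 84.1 × 2.326 = 195.6 K
Heat flows inward, so T_out = T_in + ΔT = -174 + 195.6 = 21.6 °C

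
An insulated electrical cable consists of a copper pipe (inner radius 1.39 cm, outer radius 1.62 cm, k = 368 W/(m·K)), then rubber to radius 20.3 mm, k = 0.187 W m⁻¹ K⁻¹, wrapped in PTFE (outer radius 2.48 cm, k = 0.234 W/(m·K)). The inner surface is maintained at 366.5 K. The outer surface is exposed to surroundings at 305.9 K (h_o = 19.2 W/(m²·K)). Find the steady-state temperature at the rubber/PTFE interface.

Series thermal resistances, inner to outer:
  R'_copper = ln(0.0162/0.0139)/(2πk) = 0.1531/(2π·368) = 6.622×10^-5 m·K/W
  R'_rubber = ln(0.0203/0.0162)/(2πk) = 0.2256/(2π·0.187) = 0.1920 m·K/W
  R'_PTFE = ln(0.0248/0.0203)/(2πk) = 0.2002/(2π·0.234) = 0.1362 m·K/W
  R'_conv,out = 1/(2πr h) = 1/(2π·0.0248·19.2) = 0.3342 m·K/W
ΣR = 6.622×10^-5 + 0.1920 + 0.1362 + 0.3342 = 0.6625 m·K/W
Q' = ΔT/ΣR = (366.5 K − 305.9 K)/0.6625 = 91.47 W/m
From the inner boundary to the rubber/PTFE interface, ΣR_partial = 0.1921 m·K/W.
T_interface = T_in − Q'·ΣR_partial = 366.5 K − (91.47)(0.1921) = 348.9 K

T = 348.9 K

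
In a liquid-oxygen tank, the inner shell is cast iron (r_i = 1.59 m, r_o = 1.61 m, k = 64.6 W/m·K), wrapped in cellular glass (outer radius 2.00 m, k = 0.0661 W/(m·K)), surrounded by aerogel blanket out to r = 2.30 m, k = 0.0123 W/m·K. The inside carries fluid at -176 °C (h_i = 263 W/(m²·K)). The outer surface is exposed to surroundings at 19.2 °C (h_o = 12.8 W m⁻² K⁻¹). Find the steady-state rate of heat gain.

Q = 343 W

Resistance network (inner→outer):
  R_conv,in = 1/(4πr²h) = 1/(4π·1.59²·263) = 1.197×10^-4 K/W
  R_cast iron = (1/1.59 − 1/1.61)/(4πk) = 0.007813/(4π·64.6) = 9.624×10^-6 K/W
  R_cellular glass = (1/1.61 − 1/2.00)/(4πk) = 0.1211/(4π·0.0661) = 0.1458 K/W
  R_aerogel blanket = (1/2.00 − 1/2.30)/(4πk) = 0.06522/(4π·0.0123) = 0.4219 K/W
  R_conv,out = 1/(4πr²h) = 1/(4π·2.30²·12.8) = 0.001175 K/W
ΣR = 1.197×10^-4 + 9.624×10^-6 + 0.1458 + 0.4219 + 0.001175 = 0.5690 K/W
Q = ΔT/ΣR = (-176 °C − 19.2 °C)/0.5690 = -343 W
(Negative Q ⇒ heat flows inward; heat gain = 343 W.)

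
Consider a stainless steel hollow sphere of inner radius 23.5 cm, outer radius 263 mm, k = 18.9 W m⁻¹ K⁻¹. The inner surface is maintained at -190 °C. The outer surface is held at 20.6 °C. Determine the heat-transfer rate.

Q = 4πk·ΔT/(1/r₁ − 1/r₂) = 4π × 18.9 × 210.6 / (1/0.235 − 1/0.263) = 1.10×10^5 W

Q = 110 kW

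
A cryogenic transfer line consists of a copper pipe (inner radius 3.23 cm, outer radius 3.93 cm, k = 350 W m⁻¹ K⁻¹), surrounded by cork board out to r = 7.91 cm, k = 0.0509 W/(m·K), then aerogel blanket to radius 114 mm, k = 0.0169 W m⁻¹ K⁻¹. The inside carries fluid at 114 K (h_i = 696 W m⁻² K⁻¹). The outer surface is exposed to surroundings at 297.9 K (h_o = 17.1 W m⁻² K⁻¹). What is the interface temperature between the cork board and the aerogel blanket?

T = 184.6 K

Series thermal resistances, inner to outer:
  R'_conv,in = 1/(2πr h) = 1/(2π·0.0323·696) = 0.007080 m·K/W
  R'_copper = ln(0.0393/0.0323)/(2πk) = 0.1962/(2π·350) = 8.920×10^-5 m·K/W
  R'_cork board = ln(0.0791/0.0393)/(2πk) = 0.6995/(2π·0.0509) = 2.187 m·K/W
  R'_aerogel blanket = ln(0.114/0.0791)/(2πk) = 0.3655/(2π·0.0169) = 3.442 m·K/W
  R'_conv,out = 1/(2πr h) = 1/(2π·0.114·17.1) = 0.08164 m·K/W
ΣR = 0.007080 + 8.920×10^-5 + 2.187 + 3.442 + 0.08164 = 5.718 m·K/W
Q' = ΔT/ΣR = (114 K − 297.9 K)/5.718 = -32.16 W/m
From the inner boundary to the cork board/aerogel blanket interface, ΣR_partial = 2.194 m·K/W.
T_interface = T_in − Q'·ΣR_partial = 114 K − (-32.16)(2.194) = 184.6 K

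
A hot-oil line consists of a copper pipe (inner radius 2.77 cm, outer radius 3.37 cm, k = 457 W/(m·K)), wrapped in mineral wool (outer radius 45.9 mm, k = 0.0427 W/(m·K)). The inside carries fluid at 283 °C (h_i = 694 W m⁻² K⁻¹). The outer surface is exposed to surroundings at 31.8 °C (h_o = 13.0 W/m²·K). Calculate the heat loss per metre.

Series thermal resistances, inner to outer:
  R'_conv,in = 1/(2πr h) = 1/(2π·0.0277·694) = 0.008279 m·K/W
  R'_copper = ln(0.0337/0.0277)/(2πk) = 0.1961/(2π·457) = 6.828×10^-5 m·K/W
  R'_mineral wool = ln(0.0459/0.0337)/(2πk) = 0.3090/(2π·0.0427) = 1.152 m·K/W
  R'_conv,out = 1/(2πr h) = 1/(2π·0.0459·13.0) = 0.2667 m·K/W
ΣR = 0.008279 + 6.828×10^-5 + 1.152 + 0.2667 = 1.427 m·K/W
Q' = ΔT/ΣR = (283 °C − 31.8 °C)/1.427 = 176 W/m

Q' = 176 W/m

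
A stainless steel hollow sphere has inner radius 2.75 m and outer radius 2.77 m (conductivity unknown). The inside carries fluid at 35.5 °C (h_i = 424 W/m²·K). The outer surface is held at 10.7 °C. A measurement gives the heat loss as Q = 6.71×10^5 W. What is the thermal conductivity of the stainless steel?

k = 17.2 W/m·K

ΣR = ΔT/Q = |35.5 − 10.7|/6.71×10^5 = 3.696×10^-5 K/W
Known resistances:
  R_conv,in = 1/(4πr²h) = 1/(4π·2.75²·424) = 2.482×10^-5 K/W
R_stainless steel = ΣR − ΣR_known = 3.696×10^-5 − 2.482×10^-5 = 1.214×10^-5 K/W
(1/r₁−1/r₂)/(4πk) = 1.214×10^-5 ⇒ k = 0.002626/(4π·1.214×10^-5) = 17.2 W/m·K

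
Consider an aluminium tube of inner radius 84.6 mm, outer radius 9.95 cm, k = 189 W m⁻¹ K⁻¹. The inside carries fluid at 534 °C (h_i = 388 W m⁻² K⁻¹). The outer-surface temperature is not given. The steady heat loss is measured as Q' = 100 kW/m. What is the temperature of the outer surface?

Series resistances:
  R'_conv,in = 1/(2πr h) = 1/(2π·0.0846·388) = 0.004849 m·K/W
  R'_aluminium = ln(0.0995/0.0846)/(2πk) = 0.1622/(2π·189) = 1.366×10^-4 m·K/W
ΣR = 0.004985 m·K/W
ΔT = Q'·ΣR = 1.00×10^5 × 0.004985 = 498.5 K
Heat flows outward, so T_out = T_in − ΔT = 534 − 498.5 = 35.5 °C

T_out = 35.5 °C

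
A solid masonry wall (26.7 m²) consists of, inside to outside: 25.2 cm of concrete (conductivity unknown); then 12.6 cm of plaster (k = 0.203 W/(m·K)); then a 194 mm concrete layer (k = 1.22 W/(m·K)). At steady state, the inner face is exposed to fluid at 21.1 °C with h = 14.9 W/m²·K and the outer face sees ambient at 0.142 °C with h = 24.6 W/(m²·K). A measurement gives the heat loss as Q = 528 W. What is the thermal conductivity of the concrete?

k = 1.46 W/m·K

ΣR = ΔT/Q = |21.1 − 0.142|/528 = 0.03969 K/W
Known resistances:
  R_conv,in = 1/(hA) = 1/(14.9·26.7) = 0.002514 K/W
  R_plaster = L/(kA) = 0.126/(0.203·26.7) = 0.02325 K/W
  R_concrete = L/(kA) = 0.194/(1.22·26.7) = 0.005956 K/W
  R_conv,out = 1/(hA) = 1/(24.6·26.7) = 0.001522 K/W
R_concrete = ΣR − ΣR_known = 0.03969 − 0.03324 = 0.006450 K/W
L/(kA) = 0.006450 ⇒ k = 0.252/(0.006450·26.7) = 1.46 W/m·K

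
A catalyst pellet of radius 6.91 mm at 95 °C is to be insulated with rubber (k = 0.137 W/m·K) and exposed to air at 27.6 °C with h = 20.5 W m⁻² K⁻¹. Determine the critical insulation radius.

For a sphere, r_cr = 2k_ins/h = 2·0.137/20.5 = 0.0134 m = 1.34 cm

r_cr = 1.34 cm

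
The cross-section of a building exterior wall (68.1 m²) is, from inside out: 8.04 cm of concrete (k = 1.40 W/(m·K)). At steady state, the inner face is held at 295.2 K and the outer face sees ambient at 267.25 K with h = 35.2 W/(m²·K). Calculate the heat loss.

Q = 22.2 kW

Resistance network (inner→outer):
  R_concrete = L/(kA) = 0.0804/(1.40·68.1) = 8.433×10^-4 K/W
  R_conv,out = 1/(hA) = 1/(35.2·68.1) = 4.172×10^-4 K/W
ΣR = 8.433×10^-4 + 4.172×10^-4 = 0.001260 K/W
Q = ΔT/ΣR = (295.2 K − 267.25 K)/0.001260 = 22200 W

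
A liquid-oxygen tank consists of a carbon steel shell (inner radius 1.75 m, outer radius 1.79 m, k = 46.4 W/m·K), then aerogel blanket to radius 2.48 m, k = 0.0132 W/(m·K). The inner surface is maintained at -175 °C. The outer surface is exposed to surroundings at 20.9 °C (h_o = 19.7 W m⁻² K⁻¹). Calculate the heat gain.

Q = 209 W

Treat each layer as a resistance in series:
  R_carbon steel = (1/1.75 − 1/1.79)/(4πk) = 0.01277/(4π·46.4) = 2.190×10^-5 K/W
  R_aerogel blanket = (1/1.79 − 1/2.48)/(4πk) = 0.1554/(4π·0.0132) = 0.9370 K/W
  R_conv,out = 1/(4πr²h) = 1/(4π·2.48²·19.7) = 6.568×10^-4 K/W
ΣR = 2.190×10^-5 + 0.9370 + 6.568×10^-4 = 0.9377 K/W
Q = ΔT/ΣR = (-175 °C − 20.9 °C)/0.9377 = -209 W
(Negative Q ⇒ heat flows inward; heat gain = 209 W.)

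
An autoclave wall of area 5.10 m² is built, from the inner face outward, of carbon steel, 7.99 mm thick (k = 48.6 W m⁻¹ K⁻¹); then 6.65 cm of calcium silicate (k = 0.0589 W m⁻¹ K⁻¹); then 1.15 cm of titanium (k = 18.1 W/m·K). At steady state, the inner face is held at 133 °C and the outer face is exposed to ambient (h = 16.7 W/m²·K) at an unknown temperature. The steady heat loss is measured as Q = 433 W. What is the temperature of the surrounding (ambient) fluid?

T_out = 32.0 °C

Series resistances:
  R_carbon steel = L/(kA) = 0.00799/(48.6·5.10) = 3.224×10^-5 K/W
  R_calcium silicate = L/(kA) = 0.0665/(0.0589·5.10) = 0.2214 K/W
  R_titanium = L/(kA) = 0.0115/(18.1·5.10) = 1.246×10^-4 K/W
  R_conv,out = 1/(hA) = 1/(16.7·5.10) = 0.01174 K/W
ΣR = 0.2333 K/W
ΔT = Q·ΣR = 433 × 0.2333 = 101.0 K
Heat flows outward, so T_out = T_in − ΔT = 133 − 101.0 = 32.0 °C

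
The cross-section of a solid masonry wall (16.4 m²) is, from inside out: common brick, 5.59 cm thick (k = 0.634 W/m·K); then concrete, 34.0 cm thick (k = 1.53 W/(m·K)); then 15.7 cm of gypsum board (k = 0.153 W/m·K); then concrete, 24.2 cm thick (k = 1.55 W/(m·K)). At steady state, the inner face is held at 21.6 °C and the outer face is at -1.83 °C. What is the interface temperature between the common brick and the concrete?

T = 20.2 °C

Resistance network (inner→outer):
  R_common brick = L/(kA) = 0.0559/(0.634·16.4) = 0.005376 K/W
  R_concrete = L/(kA) = 0.340/(1.53·16.4) = 0.01355 K/W
  R_gypsum board = L/(kA) = 0.157/(0.153·16.4) = 0.06257 K/W
  R_concrete = L/(kA) = 0.242/(1.55·16.4) = 0.009520 K/W
ΣR = 0.005376 + 0.01355 + 0.06257 + 0.009520 = 0.09102 K/W
Q = ΔT/ΣR = (21.6 °C − -1.83 °C)/0.09102 = 257.4 W
From the inner boundary to the common brick/concrete interface, ΣR_partial = 0.005376 K/W.
T_interface = T_in − Q·ΣR_partial = 21.6 °C − (257.4)(0.005376) = 20.2 °C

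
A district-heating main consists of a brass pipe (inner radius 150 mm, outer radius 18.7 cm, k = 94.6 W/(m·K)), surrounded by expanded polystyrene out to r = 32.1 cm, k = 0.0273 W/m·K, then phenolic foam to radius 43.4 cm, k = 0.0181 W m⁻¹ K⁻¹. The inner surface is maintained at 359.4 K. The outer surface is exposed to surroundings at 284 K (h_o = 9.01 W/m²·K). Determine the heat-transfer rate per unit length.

Series thermal resistances, inner to outer:
  R'_brass = ln(0.187/0.150)/(2πk) = 0.2205/(2π·94.6) = 3.709×10^-4 m·K/W
  R'_expanded polystyrene = ln(0.321/0.187)/(2πk) = 0.5403/(2π·0.0273) = 3.150 m·K/W
  R'_phenolic foam = ln(0.434/0.321)/(2πk) = 0.3016/(2π·0.0181) = 2.652 m·K/W
  R'_conv,out = 1/(2πr h) = 1/(2π·0.434·9.01) = 0.04070 m·K/W
ΣR = 3.709×10^-4 + 3.150 + 2.652 + 0.04070 = 5.843 m·K/W
Q' = ΔT/ΣR = (359.4 K − 284 K)/5.843 = 12.9 W/m

Q' = 12.9 W/m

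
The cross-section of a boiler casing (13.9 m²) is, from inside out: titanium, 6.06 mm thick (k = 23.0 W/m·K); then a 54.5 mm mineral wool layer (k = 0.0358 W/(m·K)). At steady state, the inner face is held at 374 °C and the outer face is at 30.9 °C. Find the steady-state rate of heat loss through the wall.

Resistance network (inner→outer):
  R_titanium = L/(kA) = 0.00606/(23.0·13.9) = 1.896×10^-5 K/W
  R_mineral wool = L/(kA) = 0.0545/(0.0358·13.9) = 0.1095 K/W
ΣR = 1.896×10^-5 + 0.1095 = 0.1095 K/W
Q = ΔT/ΣR = (374 °C − 30.9 °C)/0.1095 = 3130 W

Q = 3.13 kW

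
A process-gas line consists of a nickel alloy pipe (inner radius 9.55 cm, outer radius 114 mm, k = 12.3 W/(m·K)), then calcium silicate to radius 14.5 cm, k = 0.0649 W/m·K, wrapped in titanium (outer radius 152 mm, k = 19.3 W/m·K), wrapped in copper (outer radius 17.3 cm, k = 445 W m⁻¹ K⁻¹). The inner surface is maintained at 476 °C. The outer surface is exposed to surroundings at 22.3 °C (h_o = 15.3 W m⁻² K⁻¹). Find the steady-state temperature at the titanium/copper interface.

Resistance network (inner→outer):
  R'_nickel alloy = ln(0.114/0.0955)/(2πk) = 0.1771/(2π·12.3) = 0.002291 m·K/W
  R'_calcium silicate = ln(0.145/0.114)/(2πk) = 0.2405/(2π·0.0649) = 0.5899 m·K/W
  R'_titanium = ln(0.152/0.145)/(2πk) = 0.04715/(2π·19.3) = 3.888×10^-4 m·K/W
  R'_copper = ln(0.173/0.152)/(2πk) = 0.1294/(2π·445) = 4.628×10^-5 m·K/W
  R'_conv,out = 1/(2πr h) = 1/(2π·0.173·15.3) = 0.06013 m·K/W
ΣR = 0.002291 + 0.5899 + 3.888×10^-4 + 4.628×10^-5 + 0.06013 = 0.6528 m·K/W
Q' = ΔT/ΣR = (476 °C − 22.3 °C)/0.6528 = 695.0 W/m
From the inner boundary to the titanium/copper interface, ΣR_partial = 0.5926 m·K/W.
T_interface = T_in − Q'·ΣR_partial = 476 °C − (695.0)(0.5926) = 64.1 °C

T = 64.1 °C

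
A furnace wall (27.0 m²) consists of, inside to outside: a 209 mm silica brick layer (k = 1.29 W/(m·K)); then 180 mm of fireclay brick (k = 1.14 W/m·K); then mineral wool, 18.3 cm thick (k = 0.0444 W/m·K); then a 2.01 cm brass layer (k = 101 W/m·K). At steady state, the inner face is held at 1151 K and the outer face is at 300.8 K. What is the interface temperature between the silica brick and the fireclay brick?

T = 1120 K

Treat each layer as a resistance in series:
  R_silica brick = L/(kA) = 0.209/(1.29·27.0) = 0.006001 K/W
  R_fireclay brick = L/(kA) = 0.180/(1.14·27.0) = 0.005848 K/W
  R_mineral wool = L/(kA) = 0.183/(0.0444·27.0) = 0.1527 K/W
  R_brass = L/(kA) = 0.0201/(101·27.0) = 7.371×10^-6 K/W
ΣR = 0.006001 + 0.005848 + 0.1527 + 7.371×10^-6 = 0.1646 K/W
Q = ΔT/ΣR = (1151 K − 300.8 K)/0.1646 = 5165 W
From the inner boundary to the silica brick/fireclay brick interface, ΣR_partial = 0.006001 K/W.
T_interface = T_in − Q·ΣR_partial = 1151 K − (5165)(0.006001) = 1120 K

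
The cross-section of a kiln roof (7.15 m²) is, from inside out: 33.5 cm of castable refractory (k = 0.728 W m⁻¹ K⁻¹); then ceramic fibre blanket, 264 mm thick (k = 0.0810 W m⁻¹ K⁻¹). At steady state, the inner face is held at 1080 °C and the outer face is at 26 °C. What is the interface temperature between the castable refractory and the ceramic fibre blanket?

Treat each layer as a resistance in series:
  R_castable refractory = L/(kA) = 0.335/(0.728·7.15) = 0.06436 K/W
  R_ceramic fibre blanket = L/(kA) = 0.264/(0.0810·7.15) = 0.4558 K/W
ΣR = 0.06436 + 0.4558 = 0.5202 K/W
Q = ΔT/ΣR = (1080 °C − 26 °C)/0.5202 = 2026 W
From the inner boundary to the castable refractory/ceramic fibre blanket interface, ΣR_partial = 0.06436 K/W.
T_interface = T_in − Q·ΣR_partial = 1080 °C − (2026)(0.06436) = 950 °C

T = 950 °C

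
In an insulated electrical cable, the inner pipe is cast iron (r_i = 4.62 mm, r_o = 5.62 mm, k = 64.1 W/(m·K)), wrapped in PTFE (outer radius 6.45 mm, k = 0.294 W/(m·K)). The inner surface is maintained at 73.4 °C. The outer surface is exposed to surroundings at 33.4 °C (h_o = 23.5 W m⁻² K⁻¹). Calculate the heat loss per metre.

Series thermal resistances, inner to outer:
  R'_cast iron = ln(0.00562/0.00462)/(2πk) = 0.1959/(2π·64.1) = 4.865×10^-4 m·K/W
  R'_PTFE = ln(0.00645/0.00562)/(2πk) = 0.1377/(2π·0.294) = 0.07457 m·K/W
  R'_conv,out = 1/(2πr h) = 1/(2π·0.00645·23.5) = 1.050 m·K/W
ΣR = 4.865×10^-4 + 0.07457 + 1.050 = 1.125 m·K/W
Q' = ΔT/ΣR = (73.4 °C − 33.4 °C)/1.125 = 35.6 W/m

Q' = 35.6 W/m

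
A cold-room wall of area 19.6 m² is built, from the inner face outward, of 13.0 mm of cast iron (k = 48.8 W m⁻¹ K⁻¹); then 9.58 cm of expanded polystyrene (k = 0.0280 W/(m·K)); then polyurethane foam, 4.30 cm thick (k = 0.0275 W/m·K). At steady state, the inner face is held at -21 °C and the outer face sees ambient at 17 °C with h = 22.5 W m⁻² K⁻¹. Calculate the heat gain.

Q = 148 W

Treat each layer as a resistance in series:
  R_cast iron = L/(kA) = 0.0130/(48.8·19.6) = 1.359×10^-5 K/W
  R_expanded polystyrene = L/(kA) = 0.0958/(0.0280·19.6) = 0.1746 K/W
  R_polyurethane foam = L/(kA) = 0.0430/(0.0275·19.6) = 0.07978 K/W
  R_conv,out = 1/(hA) = 1/(22.5·19.6) = 0.002268 K/W
ΣR = 1.359×10^-5 + 0.1746 + 0.07978 + 0.002268 = 0.2567 K/W
Q = ΔT/ΣR = (-21 °C − 17 °C)/0.2567 = -148 W
(Negative Q ⇒ heat flows inward; heat gain = 148 W.)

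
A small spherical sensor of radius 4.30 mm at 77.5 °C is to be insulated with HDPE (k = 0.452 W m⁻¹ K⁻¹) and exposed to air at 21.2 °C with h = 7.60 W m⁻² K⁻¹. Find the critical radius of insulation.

For a sphere, r_cr = 2k_ins/h = 2·0.452/7.60 = 0.119 m = 11.9 cm

r_cr = 11.9 cm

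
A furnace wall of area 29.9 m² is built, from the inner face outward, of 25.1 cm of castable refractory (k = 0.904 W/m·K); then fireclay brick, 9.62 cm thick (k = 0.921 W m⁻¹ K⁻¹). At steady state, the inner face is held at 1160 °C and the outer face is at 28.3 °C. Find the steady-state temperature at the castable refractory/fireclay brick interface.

Resistance network (inner→outer):
  R_castable refractory = L/(kA) = 0.251/(0.904·29.9) = 0.009286 K/W
  R_fireclay brick = L/(kA) = 0.0962/(0.921·29.9) = 0.003493 K/W
ΣR = 0.009286 + 0.003493 = 0.01278 K/W
Q = ΔT/ΣR = (1160 °C − 28.3 °C)/0.01278 = 88550 W
From the inner boundary to the castable refractory/fireclay brick interface, ΣR_partial = 0.009286 K/W.
T_interface = T_in − Q·ΣR_partial = 1160 °C − (88550)(0.009286) = 338 °C

T = 338 °C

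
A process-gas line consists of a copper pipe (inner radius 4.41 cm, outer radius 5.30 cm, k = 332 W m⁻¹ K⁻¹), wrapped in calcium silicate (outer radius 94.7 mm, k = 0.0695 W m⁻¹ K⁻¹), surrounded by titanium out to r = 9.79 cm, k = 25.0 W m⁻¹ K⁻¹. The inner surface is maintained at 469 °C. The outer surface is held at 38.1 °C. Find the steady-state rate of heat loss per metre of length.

Treat each layer as a resistance in series:
  R'_copper = ln(0.0530/0.0441)/(2πk) = 0.1838/(2π·332) = 8.813×10^-5 m·K/W
  R'_calcium silicate = ln(0.0947/0.0530)/(2πk) = 0.5804/(2π·0.0695) = 1.329 m·K/W
  R'_titanium = ln(0.0979/0.0947)/(2πk) = 0.03323/(2π·25.0) = 2.116×10^-4 m·K/W
ΣR = 8.813×10^-5 + 1.329 + 2.116×10^-4 = 1.329 m·K/W
Q' = ΔT/ΣR = (469 °C − 38.1 °C)/1.329 = 324 W/m

Q' = 324 W/m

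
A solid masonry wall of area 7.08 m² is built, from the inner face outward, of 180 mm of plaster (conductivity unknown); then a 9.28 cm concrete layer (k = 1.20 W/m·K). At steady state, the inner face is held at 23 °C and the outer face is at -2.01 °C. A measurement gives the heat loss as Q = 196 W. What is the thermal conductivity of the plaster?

k = 0.218 W/m·K

ΣR = ΔT/Q = |23 − -2.01|/196 = 0.1276 K/W
Known resistances:
  R_concrete = L/(kA) = 0.0928/(1.20·7.08) = 0.01092 K/W
R_plaster = ΣR − ΣR_known = 0.1276 − 0.01092 = 0.1167 K/W
L/(kA) = 0.1167 ⇒ k = 0.180/(0.1167·7.08) = 0.218 W/m·K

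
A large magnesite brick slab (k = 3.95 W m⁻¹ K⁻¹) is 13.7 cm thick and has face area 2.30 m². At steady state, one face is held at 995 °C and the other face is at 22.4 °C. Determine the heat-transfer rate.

Q = 64.5 kW

Q = kA·ΔT/L = 3.95 × 2.30 × |995 °C − 22.4 °C| / 0.137 = 64500 W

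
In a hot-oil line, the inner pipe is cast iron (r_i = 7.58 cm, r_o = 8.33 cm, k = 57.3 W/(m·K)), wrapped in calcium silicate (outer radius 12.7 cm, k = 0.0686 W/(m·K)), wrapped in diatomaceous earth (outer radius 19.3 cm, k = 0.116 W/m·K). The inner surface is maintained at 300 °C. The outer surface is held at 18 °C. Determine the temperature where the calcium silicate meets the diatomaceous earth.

T = 122 °C

Series thermal resistances, inner to outer:
  R'_cast iron = ln(0.0833/0.0758)/(2πk) = 0.09435/(2π·57.3) = 2.621×10^-4 m·K/W
  R'_calcium silicate = ln(0.127/0.0833)/(2πk) = 0.4217/(2π·0.0686) = 0.9785 m·K/W
  R'_diatomaceous earth = ln(0.193/0.127)/(2πk) = 0.4185/(2π·0.116) = 0.5742 m·K/W
ΣR = 2.621×10^-4 + 0.9785 + 0.5742 = 1.553 m·K/W
Q' = ΔT/ΣR = (300 °C − 18 °C)/1.553 = 181.6 W/m
From the inner boundary to the calcium silicate/diatomaceous earth interface, ΣR_partial = 0.9788 m·K/W.
T_interface = T_in − Q'·ΣR_partial = 300 °C − (181.6)(0.9788) = 122 °C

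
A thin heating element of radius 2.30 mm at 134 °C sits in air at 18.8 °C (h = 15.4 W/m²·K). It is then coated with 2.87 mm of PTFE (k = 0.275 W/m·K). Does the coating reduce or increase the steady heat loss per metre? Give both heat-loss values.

Critical radius for a cylinder: r_cr = k/h = 0.0179 m = 1.79 cm.
Outer radius after coating: r₂ = 0.00230 + 0.00287 = 0.00517 m.
Since r₁ < r_cr and r₂ ≤ r_cr, the coating moves toward the maximum at r_cr — heat loss rises.
Bare: R = 1/(2πr₁h) = 4.493 m·K/W; Q = 115.2/4.493 = 25.6 W/m.
Coated: R = R_cond + R_conv = 2.468 m·K/W; Q = 115.2/2.468 = 46.7 W/m.

increases: 25.6 → 46.7 W/m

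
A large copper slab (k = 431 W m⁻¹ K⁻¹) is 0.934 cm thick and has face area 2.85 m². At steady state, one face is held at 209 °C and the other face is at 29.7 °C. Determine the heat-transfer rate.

Q = 2.36×10^7 W

Q = kA·ΔT/L = 431 × 2.85 × |209 °C − 29.7 °C| / 0.00934 = 2.36×10^7 W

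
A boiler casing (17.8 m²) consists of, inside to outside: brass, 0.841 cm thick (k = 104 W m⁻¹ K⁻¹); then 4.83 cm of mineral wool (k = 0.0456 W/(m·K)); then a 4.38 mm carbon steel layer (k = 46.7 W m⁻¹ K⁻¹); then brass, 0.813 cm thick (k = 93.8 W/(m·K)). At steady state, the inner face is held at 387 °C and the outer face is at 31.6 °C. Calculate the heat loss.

Treat each layer as a resistance in series:
  R_brass = L/(kA) = 0.00841/(104·17.8) = 4.543×10^-6 K/W
  R_mineral wool = L/(kA) = 0.0483/(0.0456·17.8) = 0.05951 K/W
  R_carbon steel = L/(kA) = 0.00438/(46.7·17.8) = 5.269×10^-6 K/W
  R_brass = L/(kA) = 0.00813/(93.8·17.8) = 4.869×10^-6 K/W
ΣR = 4.543×10^-6 + 0.05951 + 5.269×10^-6 + 4.869×10^-6 = 0.05952 K/W
Q = ΔT/ΣR = (387 °C − 31.6 °C)/0.05952 = 5970 W

Q = 5970 W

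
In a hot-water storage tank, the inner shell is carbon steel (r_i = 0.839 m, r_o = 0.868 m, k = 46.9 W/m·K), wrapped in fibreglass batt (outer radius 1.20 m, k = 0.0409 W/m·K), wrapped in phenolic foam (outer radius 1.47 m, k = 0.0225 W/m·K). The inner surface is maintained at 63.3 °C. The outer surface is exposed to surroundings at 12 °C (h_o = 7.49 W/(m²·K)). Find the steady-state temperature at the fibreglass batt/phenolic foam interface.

T = 36.0 °C

Series thermal resistances, inner to outer:
  R_carbon steel = (1/0.839 − 1/0.868)/(4πk) = 0.03982/(4π·46.9) = 6.757×10^-5 K/W
  R_fibreglass batt = (1/0.868 − 1/1.20)/(4πk) = 0.3187/(4π·0.0409) = 0.6202 K/W
  R_phenolic foam = (1/1.20 − 1/1.47)/(4πk) = 0.1531/(4π·0.0225) = 0.5413 K/W
  R_conv,out = 1/(4πr²h) = 1/(4π·1.47²·7.49) = 0.004917 K/W
ΣR = 6.757×10^-5 + 0.6202 + 0.5413 + 0.004917 = 1.166 K/W
Q = ΔT/ΣR = (63.3 °C − 12 °C)/1.166 = 44.00 W
From the inner boundary to the fibreglass batt/phenolic foam interface, ΣR_partial = 0.6203 K/W.
T_interface = T_in − Q·ΣR_partial = 63.3 °C − (44.00)(0.6203) = 36.0 °C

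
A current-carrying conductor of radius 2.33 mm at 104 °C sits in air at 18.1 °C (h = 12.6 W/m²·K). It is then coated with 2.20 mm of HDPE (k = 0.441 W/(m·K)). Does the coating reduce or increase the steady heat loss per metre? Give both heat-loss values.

increases: 15.8 → 28.4 W/m

Critical radius for a cylinder: r_cr = k/h = 0.0350 m = 3.50 cm.
Outer radius after coating: r₂ = 0.00233 + 0.00220 = 0.00453 m.
Since r₁ < r_cr and r₂ ≤ r_cr, the coating moves toward the maximum at r_cr — heat loss rises.
Bare: R = 1/(2πr₁h) = 5.421 m·K/W; Q = 85.9/5.421 = 15.8 W/m.
Coated: R = R_cond + R_conv = 3.028 m·K/W; Q = 85.9/3.028 = 28.4 W/m.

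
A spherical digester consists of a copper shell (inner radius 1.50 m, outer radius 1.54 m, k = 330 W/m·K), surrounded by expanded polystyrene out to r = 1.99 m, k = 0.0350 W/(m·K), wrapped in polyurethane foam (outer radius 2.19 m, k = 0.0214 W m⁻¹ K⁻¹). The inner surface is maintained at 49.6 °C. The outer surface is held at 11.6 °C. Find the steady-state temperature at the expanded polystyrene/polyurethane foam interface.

Treat each layer as a resistance in series:
  R_copper = (1/1.50 − 1/1.54)/(4πk) = 0.01732/(4π·330) = 4.176×10^-6 K/W
  R_expanded polystyrene = (1/1.54 − 1/1.99)/(4πk) = 0.1468/(4π·0.0350) = 0.3339 K/W
  R_polyurethane foam = (1/1.99 − 1/2.19)/(4πk) = 0.04589/(4π·0.0214) = 0.1707 K/W
ΣR = 4.176×10^-6 + 0.3339 + 0.1707 = 0.5046 K/W
Q = ΔT/ΣR = (49.6 °C − 11.6 °C)/0.5046 = 75.31 W
From the inner boundary to the expanded polystyrene/polyurethane foam interface, ΣR_partial = 0.3339 K/W.
T_interface = T_in − Q·ΣR_partial = 49.6 °C − (75.31)(0.3339) = 24.5 °C

T = 24.5 °C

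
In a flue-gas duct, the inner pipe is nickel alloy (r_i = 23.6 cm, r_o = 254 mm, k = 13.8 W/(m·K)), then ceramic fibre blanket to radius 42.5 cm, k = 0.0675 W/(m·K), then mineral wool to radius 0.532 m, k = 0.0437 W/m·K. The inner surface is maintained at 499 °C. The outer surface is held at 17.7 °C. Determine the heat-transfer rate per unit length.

Q' = 237 W/m

Treat each layer as a resistance in series:
  R'_nickel alloy = ln(0.254/0.236)/(2πk) = 0.07350/(2π·13.8) = 8.477×10^-4 m·K/W
  R'_ceramic fibre blanket = ln(0.425/0.254)/(2πk) = 0.5148/(2π·0.0675) = 1.214 m·K/W
  R'_mineral wool = ln(0.532/0.425)/(2πk) = 0.2246/(2π·0.0437) = 0.8178 m·K/W
ΣR = 8.477×10^-4 + 1.214 + 0.8178 = 2.033 m·K/W
Q' = ΔT/ΣR = (499 °C − 17.7 °C)/2.033 = 237 W/m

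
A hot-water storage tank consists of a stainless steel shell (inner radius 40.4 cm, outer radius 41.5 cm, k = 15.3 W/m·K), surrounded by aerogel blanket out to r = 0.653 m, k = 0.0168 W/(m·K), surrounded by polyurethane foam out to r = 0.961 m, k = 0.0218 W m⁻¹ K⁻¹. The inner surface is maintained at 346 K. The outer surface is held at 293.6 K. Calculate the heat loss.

Q = 8.80 W

Resistance network (inner→outer):
  R_stainless steel = (1/0.404 − 1/0.415)/(4πk) = 0.06561/(4π·15.3) = 3.412×10^-4 K/W
  R_aerogel blanket = (1/0.415 − 1/0.653)/(4πk) = 0.8782/(4π·0.0168) = 4.160 K/W
  R_polyurethane foam = (1/0.653 − 1/0.961)/(4πk) = 0.4908/(4π·0.0218) = 1.792 K/W
ΣR = 3.412×10^-4 + 4.160 + 1.792 = 5.952 K/W
Q = ΔT/ΣR = (346 K − 293.6 K)/5.952 = 8.80 W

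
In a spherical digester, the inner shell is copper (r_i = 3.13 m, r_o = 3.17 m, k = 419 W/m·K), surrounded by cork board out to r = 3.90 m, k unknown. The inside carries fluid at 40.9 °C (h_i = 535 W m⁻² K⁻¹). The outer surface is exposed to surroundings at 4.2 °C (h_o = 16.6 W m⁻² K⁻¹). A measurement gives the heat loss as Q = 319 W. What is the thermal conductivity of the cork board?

ΣR = ΔT/Q = |40.9 − 4.2|/319 = 0.1150 K/W
Known resistances:
  R_conv,in = 1/(4πr²h) = 1/(4π·3.13²·535) = 1.518×10^-5 K/W
  R_copper = (1/3.13 − 1/3.17)/(4πk) = 0.004031/(4π·419) = 7.657×10^-7 K/W
  R_conv,out = 1/(4πr²h) = 1/(4π·3.90²·16.6) = 3.152×10^-4 K/W
R_cork board = ΣR − ΣR_known = 0.1150 − 3.311×10^-4 = 0.1147 K/W
(1/r₁−1/r₂)/(4πk) = 0.1147 ⇒ k = 0.05905/(4π·0.1147) = 0.0410 W/m·K

k = 0.0410 W/m·K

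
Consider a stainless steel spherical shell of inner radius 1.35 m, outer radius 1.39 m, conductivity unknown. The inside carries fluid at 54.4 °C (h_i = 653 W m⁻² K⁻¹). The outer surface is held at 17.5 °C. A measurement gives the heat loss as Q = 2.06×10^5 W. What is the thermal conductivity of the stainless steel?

ΣR = ΔT/Q = |54.4 − 17.5|/2.06×10^5 = 1.791×10^-4 K/W
Known resistances:
  R_conv,in = 1/(4πr²h) = 1/(4π·1.35²·653) = 6.687×10^-5 K/W
R_stainless steel = ΣR − ΣR_known = 1.791×10^-4 − 6.687×10^-5 = 1.122×10^-4 K/W
(1/r₁−1/r₂)/(4πk) = 1.122×10^-4 ⇒ k = 0.02132/(4π·1.122×10^-4) = 15.1 W/m·K

k = 15.1 W/m·K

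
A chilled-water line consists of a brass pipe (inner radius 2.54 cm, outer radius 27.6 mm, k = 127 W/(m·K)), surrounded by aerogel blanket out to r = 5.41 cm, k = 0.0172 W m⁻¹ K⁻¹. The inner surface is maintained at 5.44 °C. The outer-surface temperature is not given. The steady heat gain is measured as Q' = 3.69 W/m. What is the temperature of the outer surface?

T_out = 28.4 °C

Series resistances:
  R'_brass = ln(0.0276/0.0254)/(2πk) = 0.08307/(2π·127) = 1.041×10^-4 m·K/W
  R'_aerogel blanket = ln(0.0541/0.0276)/(2πk) = 0.6730/(2π·0.0172) = 6.228 m·K/W
ΣR = 6.228 m·K/W
ΔT = Q'·ΣR = 3.69 × 6.228 = 22.98 K
Heat flows inward, so T_out = T_in + ΔT = 5.44 + 22.98 = 28.4 °C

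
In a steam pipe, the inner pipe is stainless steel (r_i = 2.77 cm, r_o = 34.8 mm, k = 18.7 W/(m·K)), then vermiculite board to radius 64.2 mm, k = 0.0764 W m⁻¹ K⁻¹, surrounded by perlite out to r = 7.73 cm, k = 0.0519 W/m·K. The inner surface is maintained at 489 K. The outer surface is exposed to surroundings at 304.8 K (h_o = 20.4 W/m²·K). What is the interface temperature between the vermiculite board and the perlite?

Treat each layer as a resistance in series:
  R'_stainless steel = ln(0.0348/0.0277)/(2πk) = 0.2282/(2π·18.7) = 0.001942 m·K/W
  R'_vermiculite board = ln(0.0642/0.0348)/(2πk) = 0.6124/(2π·0.0764) = 1.276 m·K/W
  R'_perlite = ln(0.0773/0.0642)/(2πk) = 0.1857/(2π·0.0519) = 0.5694 m·K/W
  R'_conv,out = 1/(2πr h) = 1/(2π·0.0773·20.4) = 0.1009 m·K/W
ΣR = 0.001942 + 1.276 + 0.5694 + 0.1009 = 1.948 m·K/W
Q' = ΔT/ΣR = (489 K − 304.8 K)/1.948 = 94.56 W/m
From the inner boundary to the vermiculite board/perlite interface, ΣR_partial = 1.278 m·K/W.
T_interface = T_in − Q'·ΣR_partial = 489 K − (94.56)(1.278) = 368.2 K

T = 368.2 K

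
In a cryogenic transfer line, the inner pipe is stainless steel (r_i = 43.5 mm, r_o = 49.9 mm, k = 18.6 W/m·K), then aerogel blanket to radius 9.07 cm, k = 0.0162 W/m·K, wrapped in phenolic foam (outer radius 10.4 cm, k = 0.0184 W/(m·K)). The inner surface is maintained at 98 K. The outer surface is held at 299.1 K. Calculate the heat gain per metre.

Q' = 28.5 W/m

Treat each layer as a resistance in series:
  R'_stainless steel = ln(0.0499/0.0435)/(2πk) = 0.1373/(2π·18.6) = 0.001174 m·K/W
  R'_aerogel blanket = ln(0.0907/0.0499)/(2πk) = 0.5975/(2π·0.0162) = 5.870 m·K/W
  R'_phenolic foam = ln(0.104/0.0907)/(2πk) = 0.1368/(2π·0.0184) = 1.184 m·K/W
ΣR = 0.001174 + 5.870 + 1.184 = 7.055 m·K/W
Q' = ΔT/ΣR = (98 K − 299.1 K)/7.055 = -28.5 W/m
(Negative Q' ⇒ heat flows inward; heat gain = 28.5 W/m.)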